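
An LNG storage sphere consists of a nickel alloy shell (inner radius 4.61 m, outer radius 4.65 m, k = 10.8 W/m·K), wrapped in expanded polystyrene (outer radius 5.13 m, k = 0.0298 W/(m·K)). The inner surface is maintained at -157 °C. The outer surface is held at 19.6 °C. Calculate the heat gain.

Q = 3.29 kW

Resistance network (inner→outer):
  R_nickel alloy = (1/4.61 − 1/4.65)/(4πk) = 0.001866/(4π·10.8) = 1.375×10^-5 K/W
  R_expanded polystyrene = (1/4.65 − 1/5.13)/(4πk) = 0.02012/(4π·0.0298) = 0.05373 K/W
ΣR = 1.375×10^-5 + 0.05373 = 0.05374 K/W
Q = ΔT/ΣR = (-157 °C − 19.6 °C)/0.05374 = -3290 W
(Negative Q ⇒ heat flows inward; heat gain = 3290 W.)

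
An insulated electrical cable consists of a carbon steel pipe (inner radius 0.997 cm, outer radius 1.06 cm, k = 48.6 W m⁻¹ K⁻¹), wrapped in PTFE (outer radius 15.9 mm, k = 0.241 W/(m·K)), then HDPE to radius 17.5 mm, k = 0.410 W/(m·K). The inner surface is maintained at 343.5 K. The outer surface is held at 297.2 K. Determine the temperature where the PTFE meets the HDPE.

Resistance network (inner→outer):
  R'_carbon steel = ln(0.0106/0.00997)/(2πk) = 0.06127/(2π·48.6) = 2.007×10^-4 m·K/W
  R'_PTFE = ln(0.0159/0.0106)/(2πk) = 0.4055/(2π·0.241) = 0.2678 m·K/W
  R'_HDPE = ln(0.0175/0.0159)/(2πk) = 0.09588/(2π·0.410) = 0.03722 m·K/W
ΣR = 2.007×10^-4 + 0.2678 + 0.03722 = 0.3052 m·K/W
Q' = ΔT/ΣR = (343.5 K − 297.2 K)/0.3052 = 151.7 W/m
From the inner boundary to the PTFE/HDPE interface, ΣR_partial = 0.2680 m·K/W.
T_interface = T_in − Q'·ΣR_partial = 343.5 K − (151.7)(0.2680) = 302.8 K

T = 302.8 K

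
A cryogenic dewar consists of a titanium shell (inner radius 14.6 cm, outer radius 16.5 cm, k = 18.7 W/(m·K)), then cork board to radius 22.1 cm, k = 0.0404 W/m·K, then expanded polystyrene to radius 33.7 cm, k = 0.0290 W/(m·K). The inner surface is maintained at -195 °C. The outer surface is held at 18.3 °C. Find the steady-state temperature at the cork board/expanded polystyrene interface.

Resistance network (inner→outer):
  R_titanium = (1/0.146 − 1/0.165)/(4πk) = 0.7887/(4π·18.7) = 0.003356 K/W
  R_cork board = (1/0.165 − 1/0.221)/(4πk) = 1.536/(4π·0.0404) = 3.025 K/W
  R_expanded polystyrene = (1/0.221 − 1/0.337)/(4πk) = 1.558/(4π·0.0290) = 4.274 K/W
ΣR = 0.003356 + 3.025 + 4.274 = 7.302 K/W
Q = ΔT/ΣR = (-195 °C − 18.3 °C)/7.302 = -29.21 W
From the inner boundary to the cork board/expanded polystyrene interface, ΣR_partial = 3.028 K/W.
T_interface = T_in − Q·ΣR_partial = -195 °C − (-29.21)(3.028) = -107 °C

T = -107 °C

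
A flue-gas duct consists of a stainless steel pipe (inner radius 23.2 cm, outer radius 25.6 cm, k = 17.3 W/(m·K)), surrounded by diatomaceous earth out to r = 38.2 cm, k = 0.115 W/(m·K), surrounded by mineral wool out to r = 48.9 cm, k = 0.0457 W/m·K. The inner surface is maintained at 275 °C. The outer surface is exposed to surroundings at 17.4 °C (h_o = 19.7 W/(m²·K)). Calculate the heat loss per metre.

Treat each layer as a resistance in series:
  R'_stainless steel = ln(0.256/0.232)/(2πk) = 0.09844/(2π·17.3) = 9.056×10^-4 m·K/W
  R'_diatomaceous earth = ln(0.382/0.256)/(2πk) = 0.4002/(2π·0.115) = 0.5539 m·K/W
  R'_mineral wool = ln(0.489/0.382)/(2πk) = 0.2469/(2π·0.0457) = 0.8600 m·K/W
  R'_conv,out = 1/(2πr h) = 1/(2π·0.489·19.7) = 0.01652 m·K/W
ΣR = 9.056×10^-4 + 0.5539 + 0.8600 + 0.01652 = 1.431 m·K/W
Q' = ΔT/ΣR = (275 °C − 17.4 °C)/1.431 = 180 W/m

Q' = 180 W/m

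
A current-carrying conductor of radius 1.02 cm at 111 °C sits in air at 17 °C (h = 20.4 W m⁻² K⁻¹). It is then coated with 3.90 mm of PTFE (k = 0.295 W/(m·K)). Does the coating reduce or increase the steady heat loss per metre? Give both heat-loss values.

increases: 123 → 129 W/m

Critical radius for a cylinder: r_cr = k/h = 0.0145 m = 1.45 cm.
Outer radius after coating: r₂ = 0.0102 + 0.00390 = 0.01410 m.
Since r₁ < r_cr and r₂ ≤ r_cr, the coating moves toward the maximum at r_cr — heat loss rises.
Bare: R = 1/(2πr₁h) = 0.7649 m·K/W; Q = 94/0.7649 = 123 W/m.
Coated: R = R_cond + R_conv = 0.7280 m·K/W; Q = 94/0.7280 = 129 W/m.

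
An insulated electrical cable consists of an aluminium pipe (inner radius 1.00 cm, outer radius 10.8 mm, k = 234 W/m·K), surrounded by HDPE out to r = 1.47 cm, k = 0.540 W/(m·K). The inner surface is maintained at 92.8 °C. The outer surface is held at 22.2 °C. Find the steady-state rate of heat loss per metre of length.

Q' = 777 W/m

Resistance network (inner→outer):
  R'_aluminium = ln(0.0108/0.0100)/(2πk) = 0.07696/(2π·234) = 5.235×10^-5 m·K/W
  R'_HDPE = ln(0.0147/0.0108)/(2πk) = 0.3083/(2π·0.540) = 0.09087 m·K/W
ΣR = 5.235×10^-5 + 0.09087 = 0.09092 m·K/W
Q' = ΔT/ΣR = (92.8 °C − 22.2 °C)/0.09092 = 777 W/m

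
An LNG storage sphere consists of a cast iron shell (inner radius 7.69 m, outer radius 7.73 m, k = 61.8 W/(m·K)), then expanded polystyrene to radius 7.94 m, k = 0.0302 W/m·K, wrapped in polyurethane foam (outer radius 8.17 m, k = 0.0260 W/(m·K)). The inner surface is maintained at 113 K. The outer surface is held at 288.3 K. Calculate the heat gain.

Resistance network (inner→outer):
  R_cast iron = (1/7.69 − 1/7.73)/(4πk) = 6.729×10^-4/(4π·61.8) = 8.665×10^-7 K/W
  R_expanded polystyrene = (1/7.73 − 1/7.94)/(4πk) = 0.003422/(4π·0.0302) = 0.009016 K/W
  R_polyurethane foam = (1/7.94 − 1/8.17)/(4πk) = 0.003546/(4π·0.0260) = 0.01085 K/W
ΣR = 8.665×10^-7 + 0.009016 + 0.01085 = 0.01987 K/W
Q = ΔT/ΣR = (113 K − 288.3 K)/0.01987 = -8820 W
(Negative Q ⇒ heat flows inward; heat gain = 8820 W.)

Q = 8.82 kW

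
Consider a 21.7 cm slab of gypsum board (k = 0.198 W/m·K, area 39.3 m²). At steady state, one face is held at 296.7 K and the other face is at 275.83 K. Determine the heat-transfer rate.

Q = kA·ΔT/L = 0.198 × 39.3 × |296.7 K − 275.83 K| / 0.217 = 748 W

Q = 748 W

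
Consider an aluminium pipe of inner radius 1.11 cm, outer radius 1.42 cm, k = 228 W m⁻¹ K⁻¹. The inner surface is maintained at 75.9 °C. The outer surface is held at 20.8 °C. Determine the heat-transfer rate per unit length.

Q' = 320 kW/m

Q' = 2πk·ΔT/ln(r₂/r₁) = 2π × 228 × 55.1 / ln(0.0142/0.0111) = 3.20×10^5 W/m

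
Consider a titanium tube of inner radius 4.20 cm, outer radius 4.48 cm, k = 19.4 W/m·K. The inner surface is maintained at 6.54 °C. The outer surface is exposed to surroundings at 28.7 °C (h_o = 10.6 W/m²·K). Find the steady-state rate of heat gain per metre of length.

Q' = 66.0 W/m

Resistance network (inner→outer):
  R'_titanium = ln(0.0448/0.0420)/(2πk) = 0.06454/(2π·19.4) = 5.295×10^-4 m·K/W
  R'_conv,out = 1/(2πr h) = 1/(2π·0.0448·10.6) = 0.3351 m·K/W
ΣR = 5.295×10^-4 + 0.3351 = 0.3356 m·K/W
Q' = ΔT/ΣR = (6.54 °C − 28.7 °C)/0.3356 = -66.0 W/m
(Negative Q' ⇒ heat flows inward; heat gain = 66.0 W/m.)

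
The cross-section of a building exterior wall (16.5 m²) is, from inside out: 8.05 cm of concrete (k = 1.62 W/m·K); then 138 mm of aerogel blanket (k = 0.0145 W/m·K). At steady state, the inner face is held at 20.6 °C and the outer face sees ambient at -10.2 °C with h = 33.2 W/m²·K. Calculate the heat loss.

Q = 53.0 W

Resistance network (inner→outer):
  R_concrete = L/(kA) = 0.0805/(1.62·16.5) = 0.003012 K/W
  R_aerogel blanket = L/(kA) = 0.138/(0.0145·16.5) = 0.5768 K/W
  R_conv,out = 1/(hA) = 1/(33.2·16.5) = 0.001825 K/W
ΣR = 0.003012 + 0.5768 + 0.001825 = 0.5816 K/W
Q = ΔT/ΣR = (20.6 °C − -10.2 °C)/0.5816 = 53.0 W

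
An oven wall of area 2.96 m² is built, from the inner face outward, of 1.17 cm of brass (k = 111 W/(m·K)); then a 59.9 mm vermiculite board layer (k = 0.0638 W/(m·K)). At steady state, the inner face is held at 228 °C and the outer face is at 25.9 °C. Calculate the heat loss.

Treat each layer as a resistance in series:
  R_brass = L/(kA) = 0.0117/(111·2.96) = 3.561×10^-5 K/W
  R_vermiculite board = L/(kA) = 0.0599/(0.0638·2.96) = 0.3172 K/W
ΣR = 3.561×10^-5 + 0.3172 = 0.3172 K/W
Q = ΔT/ΣR = (228 °C − 25.9 °C)/0.3172 = 637 W

Q = 637 W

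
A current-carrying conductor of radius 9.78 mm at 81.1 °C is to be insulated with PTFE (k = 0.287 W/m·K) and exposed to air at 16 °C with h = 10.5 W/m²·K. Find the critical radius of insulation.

For a cylinder, r_cr = k_ins/h = 0.287/10.5 = 0.0273 m = 2.73 cm

r_cr = 2.73 cm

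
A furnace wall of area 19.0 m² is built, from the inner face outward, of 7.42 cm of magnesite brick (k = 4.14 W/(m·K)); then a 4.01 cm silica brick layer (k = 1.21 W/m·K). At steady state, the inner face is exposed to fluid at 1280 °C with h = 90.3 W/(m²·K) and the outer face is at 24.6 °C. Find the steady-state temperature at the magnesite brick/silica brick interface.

Treat each layer as a resistance in series:
  R_conv,in = 1/(hA) = 1/(90.3·19.0) = 5.829×10^-4 K/W
  R_magnesite brick = L/(kA) = 0.0742/(4.14·19.0) = 9.433×10^-4 K/W
  R_silica brick = L/(kA) = 0.0401/(1.21·19.0) = 0.001744 K/W
ΣR = 5.829×10^-4 + 9.433×10^-4 + 0.001744 = 0.003270 K/W
Q = ΔT/ΣR = (1280 °C − 24.6 °C)/0.003270 = 3.839×10^5 W
From the inner boundary to the magnesite brick/silica brick interface, ΣR_partial = 0.001526 K/W.
T_interface = T_in − Q·ΣR_partial = 1280 °C − (3.839×10^5)(0.001526) = 694 °C

T = 694 °C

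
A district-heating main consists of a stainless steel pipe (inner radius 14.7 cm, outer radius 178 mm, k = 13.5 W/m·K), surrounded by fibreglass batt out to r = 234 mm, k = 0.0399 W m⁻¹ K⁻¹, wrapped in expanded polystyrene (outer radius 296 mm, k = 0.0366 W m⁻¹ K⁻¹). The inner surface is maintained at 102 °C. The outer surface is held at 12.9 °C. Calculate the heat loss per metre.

Q' = 42.1 W/m

Series thermal resistances, inner to outer:
  R'_stainless steel = ln(0.178/0.147)/(2πk) = 0.1914/(2π·13.5) = 0.002256 m·K/W
  R'_fibreglass batt = ln(0.234/0.178)/(2πk) = 0.2735/(2π·0.0399) = 1.091 m·K/W
  R'_expanded polystyrene = ln(0.296/0.234)/(2πk) = 0.2350/(2π·0.0366) = 1.022 m·K/W
ΣR = 0.002256 + 1.091 + 1.022 = 2.115 m·K/W
Q' = ΔT/ΣR = (102 °C − 12.9 °C)/2.115 = 42.1 W/m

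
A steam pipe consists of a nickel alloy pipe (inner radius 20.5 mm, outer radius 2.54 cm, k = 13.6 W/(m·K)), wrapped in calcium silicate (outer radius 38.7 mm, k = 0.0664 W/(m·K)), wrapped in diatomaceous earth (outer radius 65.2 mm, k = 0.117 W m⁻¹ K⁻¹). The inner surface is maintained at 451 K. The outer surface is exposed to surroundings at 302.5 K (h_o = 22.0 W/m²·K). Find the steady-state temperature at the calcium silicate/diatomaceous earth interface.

T = 369.0 K

Treat each layer as a resistance in series:
  R'_nickel alloy = ln(0.0254/0.0205)/(2πk) = 0.2143/(2π·13.6) = 0.002508 m·K/W
  R'_calcium silicate = ln(0.0387/0.0254)/(2πk) = 0.4211/(2π·0.0664) = 1.009 m·K/W
  R'_diatomaceous earth = ln(0.0652/0.0387)/(2πk) = 0.5216/(2π·0.117) = 0.7096 m·K/W
  R'_conv,out = 1/(2πr h) = 1/(2π·0.0652·22.0) = 0.1110 m·K/W
ΣR = 0.002508 + 1.009 + 0.7096 + 0.1110 = 1.832 m·K/W
Q' = ΔT/ΣR = (451 K − 302.5 K)/1.832 = 81.06 W/m
From the inner boundary to the calcium silicate/diatomaceous earth interface, ΣR_partial = 1.012 m·K/W.
T_interface = T_in − Q'·ΣR_partial = 451 K − (81.06)(1.012) = 369.0 K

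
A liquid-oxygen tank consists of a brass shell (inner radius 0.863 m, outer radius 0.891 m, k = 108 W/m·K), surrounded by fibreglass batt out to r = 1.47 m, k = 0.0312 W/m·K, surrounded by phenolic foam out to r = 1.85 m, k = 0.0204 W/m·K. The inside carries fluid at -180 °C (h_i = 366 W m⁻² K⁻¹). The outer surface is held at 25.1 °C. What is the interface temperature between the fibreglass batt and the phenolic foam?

Series thermal resistances, inner to outer:
  R_conv,in = 1/(4πr²h) = 1/(4π·0.863²·366) = 2.919×10^-4 K/W
  R_brass = (1/0.863 − 1/0.891)/(4πk) = 0.03641/(4π·108) = 2.683×10^-5 K/W
  R_fibreglass batt = (1/0.891 − 1/1.47)/(4πk) = 0.4421/(4π·0.0312) = 1.128 K/W
  R_phenolic foam = (1/1.47 − 1/1.85)/(4πk) = 0.1397/(4π·0.0204) = 0.5451 K/W
ΣR = 2.919×10^-4 + 2.683×10^-5 + 1.128 + 0.5451 = 1.673 K/W
Q = ΔT/ΣR = (-180 °C − 25.1 °C)/1.673 = -122.6 W
From the inner boundary to the fibreglass batt/phenolic foam interface, ΣR_partial = 1.128 K/W.
T_interface = T_in − Q·ΣR_partial = -180 °C − (-122.6)(1.128) = -41.7 °C

T = -41.7 °C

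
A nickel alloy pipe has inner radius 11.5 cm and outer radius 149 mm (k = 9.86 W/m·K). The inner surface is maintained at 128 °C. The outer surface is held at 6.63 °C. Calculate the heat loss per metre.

Q' = 2πk·ΔT/ln(r₂/r₁) = 2π × 9.86 × 121.37 / ln(0.149/0.115) = 29000 W/m

Q' = 29.0 kW/m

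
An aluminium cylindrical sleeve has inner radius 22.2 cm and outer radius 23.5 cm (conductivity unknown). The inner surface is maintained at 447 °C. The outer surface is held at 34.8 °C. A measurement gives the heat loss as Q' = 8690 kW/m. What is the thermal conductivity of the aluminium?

ΣR = ΔT/Q' = |447 − 34.8|/8.69×10^6 = 4.743×10^-5 m·K/W
ln(r₂/r₁)/(2πk) = 4.743×10^-5 ⇒ k = 0.05691/(2π·4.743×10^-5) = 191 W/m·K

k = 191 W/m·K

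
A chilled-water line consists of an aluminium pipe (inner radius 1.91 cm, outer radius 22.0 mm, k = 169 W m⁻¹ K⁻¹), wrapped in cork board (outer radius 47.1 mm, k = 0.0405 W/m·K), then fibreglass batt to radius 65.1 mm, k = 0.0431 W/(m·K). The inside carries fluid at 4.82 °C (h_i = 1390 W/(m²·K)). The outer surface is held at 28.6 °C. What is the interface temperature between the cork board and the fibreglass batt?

T = 21.8 °C

Treat each layer as a resistance in series:
  R'_conv,in = 1/(2πr h) = 1/(2π·0.0191·1390) = 0.005995 m·K/W
  R'_aluminium = ln(0.0220/0.0191)/(2πk) = 0.1414/(2π·169) = 1.331×10^-4 m·K/W
  R'_cork board = ln(0.0471/0.0220)/(2πk) = 0.7612/(2π·0.0405) = 2.991 m·K/W
  R'_fibreglass batt = ln(0.0651/0.0471)/(2πk) = 0.3237/(2π·0.0431) = 1.195 m·K/W
ΣR = 0.005995 + 1.331×10^-4 + 2.991 + 1.195 = 4.192 m·K/W
Q' = ΔT/ΣR = (4.82 °C − 28.6 °C)/4.192 = -5.673 W/m
From the inner boundary to the cork board/fibreglass batt interface, ΣR_partial = 2.997 m·K/W.
T_interface = T_in − Q'·ΣR_partial = 4.82 °C − (-5.673)(2.997) = 21.8 °C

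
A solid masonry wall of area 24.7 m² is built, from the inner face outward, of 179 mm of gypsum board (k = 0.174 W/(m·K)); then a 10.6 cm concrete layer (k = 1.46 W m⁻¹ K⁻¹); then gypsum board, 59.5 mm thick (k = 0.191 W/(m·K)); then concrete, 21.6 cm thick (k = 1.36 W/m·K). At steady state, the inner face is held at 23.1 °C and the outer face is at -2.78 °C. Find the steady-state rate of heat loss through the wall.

Q = 407 W

Treat each layer as a resistance in series:
  R_gypsum board = L/(kA) = 0.179/(0.174·24.7) = 0.04165 K/W
  R_concrete = L/(kA) = 0.106/(1.46·24.7) = 0.002939 K/W
  R_gypsum board = L/(kA) = 0.0595/(0.191·24.7) = 0.01261 K/W
  R_concrete = L/(kA) = 0.216/(1.36·24.7) = 0.006430 K/W
ΣR = 0.04165 + 0.002939 + 0.01261 + 0.006430 = 0.06363 K/W
Q = ΔT/ΣR = (23.1 °C − -2.78 °C)/0.06363 = 407 W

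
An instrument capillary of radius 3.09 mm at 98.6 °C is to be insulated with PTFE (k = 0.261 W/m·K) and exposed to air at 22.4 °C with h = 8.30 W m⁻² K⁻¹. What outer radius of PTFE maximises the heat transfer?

For a cylinder, r_cr = k_ins/h = 0.261/8.30 = 0.0314 m = 3.14 cm

r_cr = 3.14 cm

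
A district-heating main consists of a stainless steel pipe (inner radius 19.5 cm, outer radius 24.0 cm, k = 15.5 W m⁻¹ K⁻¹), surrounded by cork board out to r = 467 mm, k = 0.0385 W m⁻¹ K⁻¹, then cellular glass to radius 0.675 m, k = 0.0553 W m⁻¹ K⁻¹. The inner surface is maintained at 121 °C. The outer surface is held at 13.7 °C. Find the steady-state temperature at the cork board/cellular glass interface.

Resistance network (inner→outer):
  R'_stainless steel = ln(0.240/0.195)/(2πk) = 0.2076/(2π·15.5) = 0.002132 m·K/W
  R'_cork board = ln(0.467/0.240)/(2πk) = 0.6657/(2π·0.0385) = 2.752 m·K/W
  R'_cellular glass = ln(0.675/0.467)/(2πk) = 0.3684/(2π·0.0553) = 1.060 m·K/W
ΣR = 0.002132 + 2.752 + 1.060 = 3.814 m·K/W
Q' = ΔT/ΣR = (121 °C − 13.7 °C)/3.814 = 28.13 W/m
From the inner boundary to the cork board/cellular glass interface, ΣR_partial = 2.754 m·K/W.
T_interface = T_in − Q'·ΣR_partial = 121 °C − (28.13)(2.754) = 43.5 °C

T = 43.5 °C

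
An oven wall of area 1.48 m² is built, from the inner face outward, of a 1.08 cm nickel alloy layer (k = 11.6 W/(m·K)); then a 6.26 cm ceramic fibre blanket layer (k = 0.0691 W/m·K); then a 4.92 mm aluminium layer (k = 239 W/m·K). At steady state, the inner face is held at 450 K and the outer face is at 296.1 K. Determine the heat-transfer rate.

Q = 251 W

Resistance network (inner→outer):
  R_nickel alloy = L/(kA) = 0.0108/(11.6·1.48) = 6.291×10^-4 K/W
  R_ceramic fibre blanket = L/(kA) = 0.0626/(0.0691·1.48) = 0.6121 K/W
  R_aluminium = L/(kA) = 0.00492/(239·1.48) = 1.391×10^-5 K/W
ΣR = 6.291×10^-4 + 0.6121 + 1.391×10^-5 = 0.6127 K/W
Q = ΔT/ΣR = (450 K − 296.1 K)/0.6127 = 251 W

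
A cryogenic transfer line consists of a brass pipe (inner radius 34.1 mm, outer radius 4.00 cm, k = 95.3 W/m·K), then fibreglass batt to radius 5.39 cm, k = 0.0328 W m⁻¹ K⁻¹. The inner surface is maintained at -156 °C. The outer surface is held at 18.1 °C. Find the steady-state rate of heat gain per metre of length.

Q' = 120 W/m

Resistance network (inner→outer):
  R'_brass = ln(0.0400/0.0341)/(2πk) = 0.1596/(2π·95.3) = 2.665×10^-4 m·K/W
  R'_fibreglass batt = ln(0.0539/0.0400)/(2πk) = 0.2983/(2π·0.0328) = 1.447 m·K/W
ΣR = 2.665×10^-4 + 1.447 = 1.447 m·K/W
Q' = ΔT/ΣR = (-156 °C − 18.1 °C)/1.447 = -120 W/m
(Negative Q' ⇒ heat flows inward; heat gain = 120 W/m.)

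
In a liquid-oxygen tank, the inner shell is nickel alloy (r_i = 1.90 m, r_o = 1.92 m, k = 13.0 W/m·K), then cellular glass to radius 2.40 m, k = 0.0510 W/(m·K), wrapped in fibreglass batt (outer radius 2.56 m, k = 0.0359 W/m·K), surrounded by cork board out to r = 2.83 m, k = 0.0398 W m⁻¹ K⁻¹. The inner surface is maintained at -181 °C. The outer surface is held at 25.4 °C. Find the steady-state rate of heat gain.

Q = 700 W

Series thermal resistances, inner to outer:
  R_nickel alloy = (1/1.90 − 1/1.92)/(4πk) = 0.005482/(4π·13.0) = 3.356×10^-5 K/W
  R_cellular glass = (1/1.92 − 1/2.40)/(4πk) = 0.1042/(4π·0.0510) = 0.1625 K/W
  R_fibreglass batt = (1/2.40 − 1/2.56)/(4πk) = 0.02604/(4π·0.0359) = 0.05773 K/W
  R_cork board = (1/2.56 − 1/2.83)/(4πk) = 0.03727/(4π·0.0398) = 0.07452 K/W
ΣR = 3.356×10^-5 + 0.1625 + 0.05773 + 0.07452 = 0.2948 K/W
Q = ΔT/ΣR = (-181 °C − 25.4 °C)/0.2948 = -700 W
(Negative Q ⇒ heat flows inward; heat gain = 700 W.)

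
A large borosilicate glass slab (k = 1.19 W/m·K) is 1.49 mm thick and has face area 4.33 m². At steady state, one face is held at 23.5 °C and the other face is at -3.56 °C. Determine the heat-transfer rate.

Q = 93.6 kW

Q = kA·ΔT/L = 1.19 × 4.33 × |23.5 °C − -3.56 °C| / 0.00149 = 93600 W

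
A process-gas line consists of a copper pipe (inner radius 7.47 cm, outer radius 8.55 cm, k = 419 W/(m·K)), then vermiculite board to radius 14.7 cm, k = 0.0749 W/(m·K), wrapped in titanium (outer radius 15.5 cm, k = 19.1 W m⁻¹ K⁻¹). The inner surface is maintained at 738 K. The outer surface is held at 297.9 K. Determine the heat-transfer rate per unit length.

Q' = 382 W/m

Treat each layer as a resistance in series:
  R'_copper = ln(0.0855/0.0747)/(2πk) = 0.1350/(2π·419) = 5.129×10^-5 m·K/W
  R'_vermiculite board = ln(0.147/0.0855)/(2πk) = 0.5419/(2π·0.0749) = 1.152 m·K/W
  R'_titanium = ln(0.155/0.147)/(2πk) = 0.05299/(2π·19.1) = 4.416×10^-4 m·K/W
ΣR = 5.129×10^-5 + 1.152 + 4.416×10^-4 = 1.152 m·K/W
Q' = ΔT/ΣR = (738 K − 297.9 K)/1.152 = 382 W/m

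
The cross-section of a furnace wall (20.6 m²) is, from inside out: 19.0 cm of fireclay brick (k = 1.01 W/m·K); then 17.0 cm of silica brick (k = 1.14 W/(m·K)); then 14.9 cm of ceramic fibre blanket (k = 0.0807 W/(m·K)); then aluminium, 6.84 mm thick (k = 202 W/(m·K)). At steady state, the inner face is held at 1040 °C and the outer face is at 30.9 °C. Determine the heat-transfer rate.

Q = 9.52 kW

Treat each layer as a resistance in series:
  R_fireclay brick = L/(kA) = 0.190/(1.01·20.6) = 0.009132 K/W
  R_silica brick = L/(kA) = 0.170/(1.14·20.6) = 0.007239 K/W
  R_ceramic fibre blanket = L/(kA) = 0.149/(0.0807·20.6) = 0.08963 K/W
  R_aluminium = L/(kA) = 0.00684/(202·20.6) = 1.644×10^-6 K/W
ΣR = 0.009132 + 0.007239 + 0.08963 + 1.644×10^-6 = 0.1060 K/W
Q = ΔT/ΣR = (1040 °C − 30.9 °C)/0.1060 = 9520 W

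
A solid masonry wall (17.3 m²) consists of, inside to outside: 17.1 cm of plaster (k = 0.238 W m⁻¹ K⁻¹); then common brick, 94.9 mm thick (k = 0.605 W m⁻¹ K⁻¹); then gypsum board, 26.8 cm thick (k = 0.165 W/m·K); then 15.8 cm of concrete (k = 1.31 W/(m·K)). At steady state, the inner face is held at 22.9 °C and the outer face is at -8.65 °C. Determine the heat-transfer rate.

Treat each layer as a resistance in series:
  R_plaster = L/(kA) = 0.171/(0.238·17.3) = 0.04153 K/W
  R_common brick = L/(kA) = 0.0949/(0.605·17.3) = 0.009067 K/W
  R_gypsum board = L/(kA) = 0.268/(0.165·17.3) = 0.09389 K/W
  R_concrete = L/(kA) = 0.158/(1.31·17.3) = 0.006972 K/W
ΣR = 0.04153 + 0.009067 + 0.09389 + 0.006972 = 0.1515 K/W
Q = ΔT/ΣR = (22.9 °C − -8.65 °C)/0.1515 = 208 W

Q = 208 W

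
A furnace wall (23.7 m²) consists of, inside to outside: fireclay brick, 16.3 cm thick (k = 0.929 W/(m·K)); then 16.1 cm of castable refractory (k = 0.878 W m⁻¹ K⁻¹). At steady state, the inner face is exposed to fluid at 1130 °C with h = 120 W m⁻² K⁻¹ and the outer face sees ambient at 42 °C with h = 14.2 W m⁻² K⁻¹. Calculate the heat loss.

Q = 58.9 kW

Series thermal resistances, inner to outer:
  R_conv,in = 1/(hA) = 1/(120·23.7) = 3.516×10^-4 K/W
  R_fireclay brick = L/(kA) = 0.163/(0.929·23.7) = 0.007403 K/W
  R_castable refractory = L/(kA) = 0.161/(0.878·23.7) = 0.007737 K/W
  R_conv,out = 1/(hA) = 1/(14.2·23.7) = 0.002971 K/W
ΣR = 3.516×10^-4 + 0.007403 + 0.007737 + 0.002971 = 0.01846 K/W
Q = ΔT/ΣR = (1130 °C − 42 °C)/0.01846 = 58900 W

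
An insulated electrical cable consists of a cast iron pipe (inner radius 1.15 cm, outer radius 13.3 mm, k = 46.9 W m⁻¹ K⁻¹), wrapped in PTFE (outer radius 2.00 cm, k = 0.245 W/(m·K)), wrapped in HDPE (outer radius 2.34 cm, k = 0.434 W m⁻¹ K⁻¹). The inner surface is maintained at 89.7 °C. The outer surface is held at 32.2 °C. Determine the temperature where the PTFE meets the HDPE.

Resistance network (inner→outer):
  R'_cast iron = ln(0.0133/0.0115)/(2πk) = 0.1454/(2π·46.9) = 4.935×10^-4 m·K/W
  R'_PTFE = ln(0.0200/0.0133)/(2πk) = 0.4080/(2π·0.245) = 0.2650 m·K/W
  R'_HDPE = ln(0.0234/0.0200)/(2πk) = 0.1570/(2π·0.434) = 0.05758 m·K/W
ΣR = 4.935×10^-4 + 0.2650 + 0.05758 = 0.3231 m·K/W
Q' = ΔT/ΣR = (89.7 °C − 32.2 °C)/0.3231 = 178.0 W/m
From the inner boundary to the PTFE/HDPE interface, ΣR_partial = 0.2655 m·K/W.
T_interface = T_in − Q'·ΣR_partial = 89.7 °C − (178.0)(0.2655) = 42.4 °C

T = 42.4 °C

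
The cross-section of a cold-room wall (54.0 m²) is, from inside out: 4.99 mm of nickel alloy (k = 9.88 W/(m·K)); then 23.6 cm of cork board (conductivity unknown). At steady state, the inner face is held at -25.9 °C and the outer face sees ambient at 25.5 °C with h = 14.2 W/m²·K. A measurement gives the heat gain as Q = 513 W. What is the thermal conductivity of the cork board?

k = 0.0442 W/m·K

ΣR = ΔT/Q = |-25.9 − 25.5|/513 = 0.1002 K/W
Known resistances:
  R_nickel alloy = L/(kA) = 0.00499/(9.88·54.0) = 9.353×10^-6 K/W
  R_conv,out = 1/(hA) = 1/(14.2·54.0) = 0.001304 K/W
R_cork board = ΣR − ΣR_known = 0.1002 − 0.001313 = 0.09889 K/W
L/(kA) = 0.09889 ⇒ k = 0.236/(0.09889·54.0) = 0.0442 W/m·K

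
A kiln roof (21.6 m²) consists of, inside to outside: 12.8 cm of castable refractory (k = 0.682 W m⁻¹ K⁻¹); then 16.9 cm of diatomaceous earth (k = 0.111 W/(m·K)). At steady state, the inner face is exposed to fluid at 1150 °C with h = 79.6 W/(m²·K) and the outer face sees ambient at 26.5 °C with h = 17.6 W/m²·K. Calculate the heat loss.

Q = 13600 W

Series thermal resistances, inner to outer:
  R_conv,in = 1/(hA) = 1/(79.6·21.6) = 5.816×10^-4 K/W
  R_castable refractory = L/(kA) = 0.128/(0.682·21.6) = 0.008689 K/W
  R_diatomaceous earth = L/(kA) = 0.169/(0.111·21.6) = 0.07049 K/W
  R_conv,out = 1/(hA) = 1/(17.6·21.6) = 0.002630 K/W
ΣR = 5.816×10^-4 + 0.008689 + 0.07049 + 0.002630 = 0.08239 K/W
Q = ΔT/ΣR = (1150 °C − 26.5 °C)/0.08239 = 13600 W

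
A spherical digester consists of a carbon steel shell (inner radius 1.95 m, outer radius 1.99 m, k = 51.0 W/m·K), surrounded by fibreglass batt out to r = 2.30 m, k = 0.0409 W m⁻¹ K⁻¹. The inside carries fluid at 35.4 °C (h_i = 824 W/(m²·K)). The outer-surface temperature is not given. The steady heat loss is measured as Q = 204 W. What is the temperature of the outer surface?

Sum the resistances:
  R_conv,in = 1/(4πr²h) = 1/(4π·1.95²·824) = 2.540×10^-5 K/W
  R_carbon steel = (1/1.95 − 1/1.99)/(4πk) = 0.01031/(4π·51.0) = 1.608×10^-5 K/W
  R_fibreglass batt = (1/1.99 − 1/2.30)/(4πk) = 0.06773/(4π·0.0409) = 0.1318 K/W
ΣR = 0.1318 K/W
ΔT = Q·ΣR = 204 × 0.1318 = 26.89 K
Heat flows outward, so T_out = T_in − ΔT = 35.4 − 26.89 = 8.51 °C

T_out = 8.51 °C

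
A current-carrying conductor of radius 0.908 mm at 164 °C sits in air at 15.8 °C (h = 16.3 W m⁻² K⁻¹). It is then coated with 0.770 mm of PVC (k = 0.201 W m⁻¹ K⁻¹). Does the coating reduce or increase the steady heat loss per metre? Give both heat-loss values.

Critical radius for a cylinder: r_cr = k/h = 0.0123 m = 1.23 cm.
Outer radius after coating: r₂ = 9.08×10^-4 + 7.70×10^-4 = 0.001678 m.
Since r₁ < r_cr and r₂ ≤ r_cr, the coating moves toward the maximum at r_cr — heat loss rises.
Bare: R = 1/(2πr₁h) = 10.75 m·K/W; Q = 148.2/10.75 = 13.8 W/m.
Coated: R = R_cond + R_conv = 6.305 m·K/W; Q = 148.2/6.305 = 23.5 W/m.

increases: 13.8 → 23.5 W/m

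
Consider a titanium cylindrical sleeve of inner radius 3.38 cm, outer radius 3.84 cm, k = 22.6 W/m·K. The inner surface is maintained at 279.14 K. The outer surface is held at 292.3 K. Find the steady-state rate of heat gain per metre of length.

Q' = 2πk·ΔT/ln(r₂/r₁) = 2π × 22.6 × 13.16 / ln(0.0384/0.0338) = 14600 W/m

Q' = 14600 W/m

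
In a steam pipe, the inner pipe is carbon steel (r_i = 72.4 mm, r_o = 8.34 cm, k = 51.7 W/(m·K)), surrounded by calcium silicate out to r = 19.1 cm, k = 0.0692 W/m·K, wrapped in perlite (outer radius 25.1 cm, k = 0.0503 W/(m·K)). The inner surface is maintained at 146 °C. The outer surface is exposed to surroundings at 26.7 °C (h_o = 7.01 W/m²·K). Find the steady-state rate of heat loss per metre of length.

Q' = 41.7 W/m

Treat each layer as a resistance in series:
  R'_carbon steel = ln(0.0834/0.0724)/(2πk) = 0.1414/(2π·51.7) = 4.354×10^-4 m·K/W
  R'_calcium silicate = ln(0.191/0.0834)/(2πk) = 0.8286/(2π·0.0692) = 1.906 m·K/W
  R'_perlite = ln(0.251/0.191)/(2πk) = 0.2732/(2π·0.0503) = 0.8644 m·K/W
  R'_conv,out = 1/(2πr h) = 1/(2π·0.251·7.01) = 0.09045 m·K/W
ΣR = 4.354×10^-4 + 1.906 + 0.8644 + 0.09045 = 2.861 m·K/W
Q' = ΔT/ΣR = (146 °C − 26.7 °C)/2.861 = 41.7 W/m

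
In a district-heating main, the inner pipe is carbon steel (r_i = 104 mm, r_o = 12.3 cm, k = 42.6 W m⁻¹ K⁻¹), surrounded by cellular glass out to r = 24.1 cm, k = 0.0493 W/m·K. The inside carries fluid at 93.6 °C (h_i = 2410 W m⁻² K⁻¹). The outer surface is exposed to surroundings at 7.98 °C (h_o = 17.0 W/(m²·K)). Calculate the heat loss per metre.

Resistance network (inner→outer):
  R'_conv,in = 1/(2πr h) = 1/(2π·0.104·2410) = 6.350×10^-4 m·K/W
  R'_carbon steel = ln(0.123/0.104)/(2πk) = 0.1678/(2π·42.6) = 6.269×10^-4 m·K/W
  R'_cellular glass = ln(0.241/0.123)/(2πk) = 0.6726/(2π·0.0493) = 2.171 m·K/W
  R'_conv,out = 1/(2πr h) = 1/(2π·0.241·17.0) = 0.03885 m·K/W
ΣR = 6.350×10^-4 + 6.269×10^-4 + 2.171 + 0.03885 = 2.211 m·K/W
Q' = ΔT/ΣR = (93.6 °C − 7.98 °C)/2.211 = 38.7 W/m

Q' = 38.7 W/m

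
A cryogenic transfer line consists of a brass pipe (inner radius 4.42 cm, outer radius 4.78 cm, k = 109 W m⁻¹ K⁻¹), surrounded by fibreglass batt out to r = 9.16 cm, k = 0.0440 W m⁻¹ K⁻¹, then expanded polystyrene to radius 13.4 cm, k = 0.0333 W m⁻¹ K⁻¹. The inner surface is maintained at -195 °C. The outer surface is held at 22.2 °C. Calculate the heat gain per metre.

Q' = 52.1 W/m

Series thermal resistances, inner to outer:
  R'_brass = ln(0.0478/0.0442)/(2πk) = 0.07830/(2π·109) = 1.143×10^-4 m·K/W
  R'_fibreglass batt = ln(0.0916/0.0478)/(2πk) = 0.6504/(2π·0.0440) = 2.353 m·K/W
  R'_expanded polystyrene = ln(0.134/0.0916)/(2πk) = 0.3804/(2π·0.0333) = 1.818 m·K/W
ΣR = 1.143×10^-4 + 2.353 + 1.818 = 4.171 m·K/W
Q' = ΔT/ΣR = (-195 °C − 22.2 °C)/4.171 = -52.1 W/m
(Negative Q' ⇒ heat flows inward; heat gain = 52.1 W/m.)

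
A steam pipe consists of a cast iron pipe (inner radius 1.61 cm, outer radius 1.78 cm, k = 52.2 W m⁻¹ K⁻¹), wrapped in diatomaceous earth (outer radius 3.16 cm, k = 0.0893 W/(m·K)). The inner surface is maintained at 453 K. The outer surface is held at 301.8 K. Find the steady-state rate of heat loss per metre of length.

Resistance network (inner→outer):
  R'_cast iron = ln(0.0178/0.0161)/(2πk) = 0.1004/(2π·52.2) = 3.061×10^-4 m·K/W
  R'_diatomaceous earth = ln(0.0316/0.0178)/(2πk) = 0.5740/(2π·0.0893) = 1.023 m·K/W
ΣR = 3.061×10^-4 + 1.023 = 1.023 m·K/W
Q' = ΔT/ΣR = (453 K − 301.8 K)/1.023 = 148 W/m

Q' = 148 W/m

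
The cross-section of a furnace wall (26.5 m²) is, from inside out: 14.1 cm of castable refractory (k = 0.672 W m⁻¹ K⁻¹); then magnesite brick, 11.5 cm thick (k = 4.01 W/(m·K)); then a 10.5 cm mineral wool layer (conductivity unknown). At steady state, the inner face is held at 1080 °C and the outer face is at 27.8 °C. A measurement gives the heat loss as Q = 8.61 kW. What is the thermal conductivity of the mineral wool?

k = 0.0350 W/m·K

ΣR = ΔT/Q = |1080 − 27.8|/8610 = 0.1222 K/W
Known resistances:
  R_castable refractory = L/(kA) = 0.141/(0.672·26.5) = 0.007918 K/W
  R_magnesite brick = L/(kA) = 0.115/(4.01·26.5) = 0.001082 K/W
R_mineral wool = ΣR − ΣR_known = 0.1222 − 0.009000 = 0.1132 K/W
L/(kA) = 0.1132 ⇒ k = 0.105/(0.1132·26.5) = 0.0350 W/m·K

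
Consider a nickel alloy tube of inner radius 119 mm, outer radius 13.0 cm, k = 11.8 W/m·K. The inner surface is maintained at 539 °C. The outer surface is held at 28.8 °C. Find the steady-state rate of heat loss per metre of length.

Q' = 2πk·ΔT/ln(r₂/r₁) = 2π × 11.8 × 510.2 / ln(0.130/0.119) = 4.28×10^5 W/m

Q' = 4.28×10^5 W/m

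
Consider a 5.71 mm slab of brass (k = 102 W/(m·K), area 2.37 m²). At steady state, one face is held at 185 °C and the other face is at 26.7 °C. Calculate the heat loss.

Q = kA·ΔT/L = 102 × 2.37 × |185 °C − 26.7 °C| / 0.00571 = 6.70×10^6 W

Q = 6.70×10^6 W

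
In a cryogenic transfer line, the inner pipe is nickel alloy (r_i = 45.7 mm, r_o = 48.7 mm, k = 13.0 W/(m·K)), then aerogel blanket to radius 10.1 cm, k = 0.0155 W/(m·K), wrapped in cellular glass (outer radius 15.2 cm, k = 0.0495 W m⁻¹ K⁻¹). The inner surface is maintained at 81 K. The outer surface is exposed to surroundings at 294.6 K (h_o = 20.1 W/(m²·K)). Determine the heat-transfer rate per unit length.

Series thermal resistances, inner to outer:
  R'_nickel alloy = ln(0.0487/0.0457)/(2πk) = 0.06358/(2π·13.0) = 7.784×10^-4 m·K/W
  R'_aerogel blanket = ln(0.101/0.0487)/(2πk) = 0.7294/(2π·0.0155) = 7.490 m·K/W
  R'_cellular glass = ln(0.152/0.101)/(2πk) = 0.4088/(2π·0.0495) = 1.314 m·K/W
  R'_conv,out = 1/(2πr h) = 1/(2π·0.152·20.1) = 0.05209 m·K/W
ΣR = 7.784×10^-4 + 7.490 + 1.314 + 0.05209 = 8.857 m·K/W
Q' = ΔT/ΣR = (81 K − 294.6 K)/8.857 = -24.1 W/m
(Negative Q' ⇒ heat flows inward; heat gain = 24.1 W/m.)

Q' = 24.1 W/m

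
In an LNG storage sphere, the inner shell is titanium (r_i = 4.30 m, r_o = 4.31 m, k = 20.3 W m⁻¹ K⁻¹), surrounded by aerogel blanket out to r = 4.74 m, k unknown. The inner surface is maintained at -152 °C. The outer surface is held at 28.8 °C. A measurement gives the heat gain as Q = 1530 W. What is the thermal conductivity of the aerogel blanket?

ΣR = ΔT/Q = |-152 − 28.8|/1530 = 0.1182 K/W
Known resistances:
  R_titanium = (1/4.30 − 1/4.31)/(4πk) = 5.396×10^-4/(4π·20.3) = 2.115×10^-6 K/W
R_aerogel blanket = ΣR − ΣR_known = 0.1182 − 2.115×10^-6 = 0.1182 K/W
(1/r₁−1/r₂)/(4πk) = 0.1182 ⇒ k = 0.02105/(4π·0.1182) = 0.0142 W/m·K

k = 0.0142 W/m·K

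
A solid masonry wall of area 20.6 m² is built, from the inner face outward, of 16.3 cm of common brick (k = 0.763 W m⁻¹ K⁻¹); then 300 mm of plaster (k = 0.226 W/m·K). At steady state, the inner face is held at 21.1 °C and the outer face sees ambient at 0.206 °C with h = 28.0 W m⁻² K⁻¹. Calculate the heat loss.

Q = 273 W

Series thermal resistances, inner to outer:
  R_common brick = L/(kA) = 0.163/(0.763·20.6) = 0.01037 K/W
  R_plaster = L/(kA) = 0.300/(0.226·20.6) = 0.06444 K/W
  R_conv,out = 1/(hA) = 1/(28.0·20.6) = 0.001734 K/W
ΣR = 0.01037 + 0.06444 + 0.001734 = 0.07654 K/W
Q = ΔT/ΣR = (21.1 °C − 0.206 °C)/0.07654 = 273 W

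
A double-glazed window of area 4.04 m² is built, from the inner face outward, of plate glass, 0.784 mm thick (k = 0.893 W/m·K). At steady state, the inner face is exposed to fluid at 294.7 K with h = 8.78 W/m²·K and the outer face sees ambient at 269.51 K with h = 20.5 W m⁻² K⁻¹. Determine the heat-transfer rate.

Q = 622 W

Treat each layer as a resistance in series:
  R_conv,in = 1/(hA) = 1/(8.78·4.04) = 0.02819 K/W
  R_plate glass = L/(kA) = 7.84×10^-4/(0.893·4.04) = 2.173×10^-4 K/W
  R_conv,out = 1/(hA) = 1/(20.5·4.04) = 0.01207 K/W
ΣR = 0.02819 + 2.173×10^-4 + 0.01207 = 0.04048 K/W
Q = ΔT/ΣR = (294.7 K − 269.51 K)/0.04048 = 622 W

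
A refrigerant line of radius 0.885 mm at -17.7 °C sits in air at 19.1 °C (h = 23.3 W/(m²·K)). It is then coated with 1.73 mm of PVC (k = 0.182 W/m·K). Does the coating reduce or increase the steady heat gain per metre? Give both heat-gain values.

increases: 4.77 → 10.3 W/m

Critical radius for a cylinder: r_cr = k/h = 0.00781 m = 0.781 cm.
Outer radius after coating: r₂ = 8.85×10^-4 + 0.00173 = 0.002615 m.
Since r₁ < r_cr and r₂ ≤ r_cr, the coating moves toward the maximum at r_cr — heat gain rises.
Bare: R = 1/(2πr₁h) = 7.718 m·K/W; Q = 36.8/7.718 = 4.77 W/m.
Coated: R = R_cond + R_conv = 3.560 m·K/W; Q = 36.8/3.560 = 10.3 W/m.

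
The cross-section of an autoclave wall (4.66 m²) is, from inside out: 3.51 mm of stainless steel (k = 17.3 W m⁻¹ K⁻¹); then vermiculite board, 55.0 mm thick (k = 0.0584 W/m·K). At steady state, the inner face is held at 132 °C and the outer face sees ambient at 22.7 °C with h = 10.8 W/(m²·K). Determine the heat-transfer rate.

Q = 492 W

Series thermal resistances, inner to outer:
  R_stainless steel = L/(kA) = 0.00351/(17.3·4.66) = 4.354×10^-5 K/W
  R_vermiculite board = L/(kA) = 0.0550/(0.0584·4.66) = 0.2021 K/W
  R_conv,out = 1/(hA) = 1/(10.8·4.66) = 0.01987 K/W
ΣR = 4.354×10^-5 + 0.2021 + 0.01987 = 0.2220 K/W
Q = ΔT/ΣR = (132 °C − 22.7 °C)/0.2220 = 492 W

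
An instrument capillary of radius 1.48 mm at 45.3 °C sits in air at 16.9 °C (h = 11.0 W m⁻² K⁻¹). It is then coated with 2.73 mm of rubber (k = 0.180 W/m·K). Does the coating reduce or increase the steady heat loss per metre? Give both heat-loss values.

Critical radius for a cylinder: r_cr = k/h = 0.0164 m = 1.64 cm.
Outer radius after coating: r₂ = 0.00148 + 0.00273 = 0.00421 m.
Since r₁ < r_cr and r₂ ≤ r_cr, the coating moves toward the maximum at r_cr — heat loss rises.
Bare: R = 1/(2πr₁h) = 9.776 m·K/W; Q = 28.4/9.776 = 2.91 W/m.
Coated: R = R_cond + R_conv = 4.361 m·K/W; Q = 28.4/4.361 = 6.51 W/m.

increases: 2.91 → 6.51 W/m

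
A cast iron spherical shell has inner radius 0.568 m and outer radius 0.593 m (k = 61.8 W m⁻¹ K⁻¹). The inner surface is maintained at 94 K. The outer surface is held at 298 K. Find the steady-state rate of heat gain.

Q = 4πk·ΔT/(1/r₁ − 1/r₂) = 4π × 61.8 × 204 / (1/0.568 − 1/0.593) = 2.13×10^6 W

Q = 2.13×10^6 W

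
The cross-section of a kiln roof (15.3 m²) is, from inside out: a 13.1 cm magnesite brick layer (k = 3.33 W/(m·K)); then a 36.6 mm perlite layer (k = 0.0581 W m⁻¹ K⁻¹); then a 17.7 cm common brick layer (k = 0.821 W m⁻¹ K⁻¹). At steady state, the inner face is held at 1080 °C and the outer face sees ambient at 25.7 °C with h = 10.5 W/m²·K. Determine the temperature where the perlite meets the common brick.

Treat each layer as a resistance in series:
  R_magnesite brick = L/(kA) = 0.131/(3.33·15.3) = 0.002571 K/W
  R_perlite = L/(kA) = 0.0366/(0.0581·15.3) = 0.04117 K/W
  R_common brick = L/(kA) = 0.177/(0.821·15.3) = 0.01409 K/W
  R_conv,out = 1/(hA) = 1/(10.5·15.3) = 0.006225 K/W
ΣR = 0.002571 + 0.04117 + 0.01409 + 0.006225 = 0.06406 K/W
Q = ΔT/ΣR = (1080 °C − 25.7 °C)/0.06406 = 16460 W
From the inner boundary to the perlite/common brick interface, ΣR_partial = 0.04374 K/W.
T_interface = T_in − Q·ΣR_partial = 1080 °C − (16460)(0.04374) = 360 °C

T = 360 °C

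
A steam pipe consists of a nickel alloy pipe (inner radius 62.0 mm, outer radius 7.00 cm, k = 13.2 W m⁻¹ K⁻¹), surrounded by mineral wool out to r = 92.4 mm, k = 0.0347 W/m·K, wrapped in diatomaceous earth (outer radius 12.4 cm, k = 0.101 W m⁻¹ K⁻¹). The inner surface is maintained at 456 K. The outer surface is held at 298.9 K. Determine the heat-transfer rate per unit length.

Q' = 90.4 W/m

Series thermal resistances, inner to outer:
  R'_nickel alloy = ln(0.0700/0.0620)/(2πk) = 0.1214/(2π·13.2) = 0.001463 m·K/W
  R'_mineral wool = ln(0.0924/0.0700)/(2πk) = 0.2776/(2π·0.0347) = 1.273 m·K/W
  R'_diatomaceous earth = ln(0.124/0.0924)/(2πk) = 0.2942/(2π·0.101) = 0.4635 m·K/W
ΣR = 0.001463 + 1.273 + 0.4635 = 1.738 m·K/W
Q' = ΔT/ΣR = (456 K − 298.9 K)/1.738 = 90.4 W/m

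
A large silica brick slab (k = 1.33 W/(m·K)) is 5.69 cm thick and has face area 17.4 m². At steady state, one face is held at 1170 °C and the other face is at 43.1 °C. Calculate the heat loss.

Q = kA·ΔT/L = 1.33 × 17.4 × |1170 °C − 43.1 °C| / 0.0569 = 4.58×10^5 W

Q = 4.58×10^5 W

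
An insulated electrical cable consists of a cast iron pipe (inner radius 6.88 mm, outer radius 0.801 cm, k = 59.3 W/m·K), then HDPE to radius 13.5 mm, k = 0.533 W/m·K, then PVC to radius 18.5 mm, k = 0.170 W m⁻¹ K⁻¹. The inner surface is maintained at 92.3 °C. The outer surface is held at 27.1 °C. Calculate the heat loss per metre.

Series thermal resistances, inner to outer:
  R'_cast iron = ln(0.00801/0.00688)/(2πk) = 0.1521/(2π·59.3) = 4.081×10^-4 m·K/W
  R'_HDPE = ln(0.0135/0.00801)/(2πk) = 0.5220/(2π·0.533) = 0.1559 m·K/W
  R'_PVC = ln(0.0185/0.0135)/(2πk) = 0.3151/(2π·0.170) = 0.2950 m·K/W
ΣR = 4.081×10^-4 + 0.1559 + 0.2950 = 0.4513 m·K/W
Q' = ΔT/ΣR = (92.3 °C − 27.1 °C)/0.4513 = 144 W/m

Q' = 144 W/m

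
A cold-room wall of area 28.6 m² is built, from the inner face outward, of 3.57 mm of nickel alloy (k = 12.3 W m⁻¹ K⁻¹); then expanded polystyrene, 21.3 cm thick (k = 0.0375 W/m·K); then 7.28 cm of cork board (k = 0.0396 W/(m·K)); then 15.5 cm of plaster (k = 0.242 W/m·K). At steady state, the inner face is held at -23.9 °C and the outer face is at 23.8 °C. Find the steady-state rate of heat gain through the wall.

Resistance network (inner→outer):
  R_nickel alloy = L/(kA) = 0.00357/(12.3·28.6) = 1.015×10^-5 K/W
  R_expanded polystyrene = L/(kA) = 0.213/(0.0375·28.6) = 0.1986 K/W
  R_cork board = L/(kA) = 0.0728/(0.0396·28.6) = 0.06428 K/W
  R_plaster = L/(kA) = 0.155/(0.242·28.6) = 0.02239 K/W
ΣR = 1.015×10^-5 + 0.1986 + 0.06428 + 0.02239 = 0.2853 K/W
Q = ΔT/ΣR = (-23.9 °C − 23.8 °C)/0.2853 = -167 W
(Negative Q ⇒ heat flows inward; heat gain = 167 W.)

Q = 167 W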